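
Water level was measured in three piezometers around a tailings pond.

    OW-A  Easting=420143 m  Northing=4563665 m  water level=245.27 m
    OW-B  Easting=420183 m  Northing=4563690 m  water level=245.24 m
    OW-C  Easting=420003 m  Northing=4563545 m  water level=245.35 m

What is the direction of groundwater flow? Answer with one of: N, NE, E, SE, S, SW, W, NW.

Differences from OW-A: to OW-B (Δx, Δy, Δh) = (40, 25, -0.03); to OW-C = (-140, -120, +0.08).
Determinant of the coordinate differences = 40·(-120) − (-140)·25 = -1300.
∂h/∂x = [(-0.03)·(-120) − (+0.08)·25] / -1300 = -0.001231
∂h/∂y = [40·(+0.08) − (-140)·(-0.03)] / -1300 = +0.0007692
Flow = −∇h = (+0.001231 east, -0.0007692 north), which points southeast.

SE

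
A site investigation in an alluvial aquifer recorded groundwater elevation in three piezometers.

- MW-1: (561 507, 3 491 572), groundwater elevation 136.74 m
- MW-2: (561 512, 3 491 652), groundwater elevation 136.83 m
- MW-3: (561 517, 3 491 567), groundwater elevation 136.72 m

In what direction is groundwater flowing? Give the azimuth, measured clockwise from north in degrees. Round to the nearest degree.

131°

Differences from MW-1: to MW-2 (Δx, Δy, Δh) = (5, 80, +0.09); to MW-3 = (10, -5, -0.02).
Determinant of the coordinate differences = 5·(-5) − 10·80 = -825.
∂h/∂x = [(+0.09)·(-5) − (-0.02)·80] / -825 = -0.001394
∂h/∂y = [5·(-0.02) − 10·(+0.09)] / -825 = +0.001212
Flow direction (−∇h) has components (+0.001394 E, -0.001212 N).
Azimuth = atan2(E, N) = atan2(+0.001394, -0.001212) = 131.0° ≈ 131°.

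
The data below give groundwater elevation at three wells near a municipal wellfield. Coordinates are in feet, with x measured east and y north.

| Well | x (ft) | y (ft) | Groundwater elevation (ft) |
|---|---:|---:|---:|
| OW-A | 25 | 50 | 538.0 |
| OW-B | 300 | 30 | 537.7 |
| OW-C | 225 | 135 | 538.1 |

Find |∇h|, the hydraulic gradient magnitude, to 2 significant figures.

0.0033

Three-point gradient (reference OW-A): Δ to OW-B = (275, -20, -0.3), Δ to OW-C = (200, 85, +0.1).
∂h/∂x = -0.0008584, ∂h/∂y = +0.003196 (det = 27375).
|∇h| = √(-0.0008584² + 0.003196²) = 0.003309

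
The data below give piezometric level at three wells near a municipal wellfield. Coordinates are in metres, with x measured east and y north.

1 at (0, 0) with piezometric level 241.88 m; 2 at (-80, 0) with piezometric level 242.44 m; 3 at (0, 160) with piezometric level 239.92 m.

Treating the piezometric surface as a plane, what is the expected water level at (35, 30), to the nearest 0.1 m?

∂h/∂x = (242.44 − 241.88) / (-80 − 0) = -0.007000
∂h/∂y = (239.92 − 241.88) / (160 − 0) = -0.01225
h(35, 30) = 241.88 + (-0.007000)·(35) + (-0.01225)·(30) = 241.88 -0.245 -0.368 = 241.267 m.

241.3 m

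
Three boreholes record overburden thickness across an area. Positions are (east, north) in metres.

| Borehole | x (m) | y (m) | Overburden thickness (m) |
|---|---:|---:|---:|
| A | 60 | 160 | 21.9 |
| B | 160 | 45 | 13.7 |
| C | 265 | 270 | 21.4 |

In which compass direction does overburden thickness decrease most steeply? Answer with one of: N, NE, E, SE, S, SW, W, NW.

SE

With d = a·x + b·y + c and A as origin, the differences give:
  100·a + (-115)·b = -8.2
  205·a + 110·b = -0.5
Eliminate b (×110 and ×(-115), subtract): 34575·a = -959.50 → a = ∂d/∂x = -0.02775
Back-substitute: b = ∂d/∂y = +0.04717.
Steepest decrease is along −∇f = (+0.02775 E, -0.04717 N) → southeast.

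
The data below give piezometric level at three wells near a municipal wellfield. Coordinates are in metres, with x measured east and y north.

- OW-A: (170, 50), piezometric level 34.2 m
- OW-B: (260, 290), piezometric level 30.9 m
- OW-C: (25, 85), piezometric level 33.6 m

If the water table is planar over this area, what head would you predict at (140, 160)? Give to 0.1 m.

With h = a·x + b·y + c and OW-A as origin, the differences give:
  90·a + 240·b = -3.3
  (-145)·a + 35·b = -0.6
Eliminate b (×35 and ×240, subtract): 37950·a = 28.50 → a = ∂h/∂x = +0.0007510
Back-substitute: b = ∂h/∂y = -0.01403.
h(140, 160) = 34.2 + (+0.0007510)·(-30) + (-0.01403)·(110) = 34.2 -0.023 -1.543 = 32.634 m.

32.6 m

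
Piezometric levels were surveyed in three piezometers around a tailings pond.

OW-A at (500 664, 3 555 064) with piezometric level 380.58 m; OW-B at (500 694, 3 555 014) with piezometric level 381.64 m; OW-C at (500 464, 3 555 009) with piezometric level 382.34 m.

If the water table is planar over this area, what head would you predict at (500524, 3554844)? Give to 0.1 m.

385.9 m

With h = a·x + b·y + c and OW-A as origin, the differences give:
  30·a + (-50)·b = +1.06
  (-200)·a + (-55)·b = +1.76
Eliminate b (×(-55) and ×(-50), subtract): -11650·a = 29.700 → a = ∂h/∂x = -0.002549
Back-substitute: b = ∂h/∂y = -0.02273.
h(500524, 3554844) = 380.58 + (-0.002549)·(-140) + (-0.02273)·(-220) = 380.58 +0.357 +5.001 = 385.937 m.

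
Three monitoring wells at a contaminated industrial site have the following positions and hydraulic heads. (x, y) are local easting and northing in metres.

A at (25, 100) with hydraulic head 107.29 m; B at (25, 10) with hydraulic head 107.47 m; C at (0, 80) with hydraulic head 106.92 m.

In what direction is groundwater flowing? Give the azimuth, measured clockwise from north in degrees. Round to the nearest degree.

Three-point gradient (reference A): Δ to B = (0, -90, +0.18), Δ to C = (-25, -20, -0.37).
∂h/∂x = +0.01640, ∂h/∂y = -0.002000 (det = -2250).
Flow direction (−∇h) has components (-0.01640 E, +0.002000 N).
Azimuth = atan2(E, N) = atan2(-0.01640, +0.002000) = 277.0° ≈ 277°.

277°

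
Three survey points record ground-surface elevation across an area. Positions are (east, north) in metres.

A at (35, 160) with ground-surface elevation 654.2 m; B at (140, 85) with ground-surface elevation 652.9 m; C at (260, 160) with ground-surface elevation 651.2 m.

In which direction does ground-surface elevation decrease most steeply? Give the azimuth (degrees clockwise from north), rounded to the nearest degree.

With z = a·x + b·y + c and A as origin, the differences give:
  105·a + (-75)·b = -1.3
  225·a + 0·b = -3.0
Eliminate b (×0 and ×(-75), subtract): 16875·a = -225.00 → a = ∂z/∂x = -0.01333
Back-substitute: b = ∂z/∂y = -0.001333.
Steepest decrease is along −∇f: components (+0.01333 E, +0.001333 N).
Azimuth = atan2(+0.01333, +0.001333) = 84.3° ≈ 084°.

084°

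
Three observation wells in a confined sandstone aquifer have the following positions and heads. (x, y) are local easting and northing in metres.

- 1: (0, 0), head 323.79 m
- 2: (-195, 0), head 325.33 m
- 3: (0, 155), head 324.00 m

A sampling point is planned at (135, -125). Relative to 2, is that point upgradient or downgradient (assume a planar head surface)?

∂h/∂x = (325.33 − 323.79) / (-195 − 0) = -0.007897
∂h/∂y = (324.00 − 323.79) / (155 − 0) = +0.001355
Head at (135, -125) = 323.79 + (-0.007897)·(135) + (+0.001355)·(-125) = 322.55 m.
That is lower than the 325.33 m at 2, so the point is downgradient.

downgradient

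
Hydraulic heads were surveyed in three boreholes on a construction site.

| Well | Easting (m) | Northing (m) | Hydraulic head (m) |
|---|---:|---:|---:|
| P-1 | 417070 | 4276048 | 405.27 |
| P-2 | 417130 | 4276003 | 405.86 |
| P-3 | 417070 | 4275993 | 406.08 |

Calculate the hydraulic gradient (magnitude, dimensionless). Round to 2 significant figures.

Taking P-1 as reference: P-2−P-1 = (60, -45, +0.59); P-3−P-1 = (0, -55, +0.81).
Determinant of the coordinate differences = 60·(-55) − 0·(-45) = -3300.
∂h/∂x = [(+0.59)·(-55) − (+0.81)·(-45)] / -3300 = -0.001212
∂h/∂y = [60·(+0.81) − 0·(+0.59)] / -3300 = -0.01473
|∇h| = √(-0.001212² + -0.01473²) = 0.01478

0.015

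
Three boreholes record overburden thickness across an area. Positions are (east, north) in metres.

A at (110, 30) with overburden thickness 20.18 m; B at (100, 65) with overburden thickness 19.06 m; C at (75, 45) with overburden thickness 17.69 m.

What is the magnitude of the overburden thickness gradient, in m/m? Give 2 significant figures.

0.067 m/m

Differences from A: to B (Δx, Δy, Δh) = (-10, 35, -1.12); to C = (-35, 15, -2.49).
Solve a·Δx + b·Δy = Δd: det = (-10)·15 − (-35)·35 = 1075.
∂d/∂x = [(-1.12)·15 − (-2.49)·35] / 1075 = +0.06544
∂d/∂y = [(-10)·(-2.49) − (-35)·(-1.12)] / 1075 = -0.01330
|∇f| = √(0.06544² + -0.01330²) = 0.06678 m/m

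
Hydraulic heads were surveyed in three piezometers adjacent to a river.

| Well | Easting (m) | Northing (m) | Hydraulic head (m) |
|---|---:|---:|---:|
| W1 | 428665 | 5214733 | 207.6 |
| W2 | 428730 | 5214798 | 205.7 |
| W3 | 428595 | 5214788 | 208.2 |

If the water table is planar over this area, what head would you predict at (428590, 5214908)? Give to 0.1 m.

Three-point gradient (reference W1): Δ to W2 = (65, 65, -1.9), Δ to W3 = (-70, 55, +0.6).
∂h/∂x = -0.01766, ∂h/∂y = -0.01157 (det = 8125).
h(428590, 5214908) = 207.6 + (-0.01766)·(-75) + (-0.01157)·(175) = 207.6 +1.325 -2.025 = 206.900 m.

206.9 m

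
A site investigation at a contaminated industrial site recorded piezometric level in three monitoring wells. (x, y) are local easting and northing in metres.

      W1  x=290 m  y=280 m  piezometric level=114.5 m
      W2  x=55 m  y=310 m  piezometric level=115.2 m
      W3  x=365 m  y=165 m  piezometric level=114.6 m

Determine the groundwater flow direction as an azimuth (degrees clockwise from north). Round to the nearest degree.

048°

Three-point gradient (reference W1): Δ to W2 = (-235, 30, +0.7), Δ to W3 = (75, -115, +0.1).
∂h/∂x = -0.003370, ∂h/∂y = -0.003068 (det = 24775).
Flow direction (−∇h) has components (+0.003370 E, +0.003068 N).
Azimuth = atan2(E, N) = atan2(+0.003370, +0.003068) = 47.7° ≈ 048°.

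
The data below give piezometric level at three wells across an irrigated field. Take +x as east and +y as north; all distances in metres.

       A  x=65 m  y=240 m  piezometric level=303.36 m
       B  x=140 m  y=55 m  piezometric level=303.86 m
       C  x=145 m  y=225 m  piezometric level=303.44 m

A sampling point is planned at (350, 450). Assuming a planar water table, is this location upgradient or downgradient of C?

Differences from A: to B (Δx, Δy, Δh) = (75, -185, +0.50); to C = (80, -15, +0.08).
Solve a·Δx + b·Δy = Δh: det = 75·(-15) − 80·(-185) = 13675.
∂h/∂x = [(+0.50)·(-15) − (+0.08)·(-185)] / 13675 = +0.0005338
∂h/∂y = [75·(+0.08) − 80·(+0.50)] / 13675 = -0.002486
Head at (350, 450) = 303.36 + (+0.0005338)·(285) + (-0.002486)·(210) = 302.99 m.
That is lower than the 303.44 m at C, so the point is downgradient.

downgradient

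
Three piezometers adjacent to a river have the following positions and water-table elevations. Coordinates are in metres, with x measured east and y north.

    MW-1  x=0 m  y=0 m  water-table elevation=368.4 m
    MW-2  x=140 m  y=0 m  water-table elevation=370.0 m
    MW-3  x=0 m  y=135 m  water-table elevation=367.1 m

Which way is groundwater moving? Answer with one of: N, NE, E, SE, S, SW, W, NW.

∂h/∂x = (370.0 − 368.4) / (140 − 0) = +0.01143
∂h/∂y = (367.1 − 368.4) / (135 − 0) = -0.009630
Flow = −∇h = (-0.01143 east, +0.009630 north), which points northwest.

NW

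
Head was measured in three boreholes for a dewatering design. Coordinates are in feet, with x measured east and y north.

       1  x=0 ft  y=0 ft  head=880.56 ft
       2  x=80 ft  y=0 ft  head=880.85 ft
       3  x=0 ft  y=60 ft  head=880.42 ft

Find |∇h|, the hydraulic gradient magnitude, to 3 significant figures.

∂h/∂x = (880.85 − 880.56) / (80 − 0) = +0.003625
∂h/∂y = (880.42 − 880.56) / (60 − 0) = -0.002333
|∇h| = √(0.003625² + -0.002333²) = 0.004311

0.00431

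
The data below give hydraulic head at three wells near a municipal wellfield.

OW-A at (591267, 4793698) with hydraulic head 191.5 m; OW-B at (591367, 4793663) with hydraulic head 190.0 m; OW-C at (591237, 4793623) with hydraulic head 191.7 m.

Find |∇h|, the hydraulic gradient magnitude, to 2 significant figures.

Taking OW-A as reference: OW-B−OW-A = (100, -35, -1.5); OW-C−OW-A = (-30, -75, +0.2).
Solve a·Δx + b·Δy = Δh: det = 100·(-75) − (-30)·(-35) = -8550.
∂h/∂x = [(-1.5)·(-75) − (+0.2)·(-35)] / -8550 = -0.01398
∂h/∂y = [100·(+0.2) − (-30)·(-1.5)] / -8550 = +0.002924
|∇h| = √(-0.01398² + 0.002924²) = 0.01428

0.014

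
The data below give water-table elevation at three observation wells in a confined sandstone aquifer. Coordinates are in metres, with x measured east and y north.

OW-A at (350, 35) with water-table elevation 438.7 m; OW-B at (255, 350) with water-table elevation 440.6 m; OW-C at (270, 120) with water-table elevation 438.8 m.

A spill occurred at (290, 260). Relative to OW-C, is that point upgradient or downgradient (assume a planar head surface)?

Differences from OW-A: to OW-B (Δx, Δy, Δh) = (-95, 315, +1.9); to OW-C = (-80, 85, +0.1).
Determinant of the coordinate differences = (-95)·85 − (-80)·315 = 17125.
∂h/∂x = [(+1.9)·85 − (+0.1)·315] / 17125 = +0.007591
∂h/∂y = [(-95)·(+0.1) − (-80)·(+1.9)] / 17125 = +0.008321
Head at (290, 260) = 438.7 + (+0.007591)·(-60) + (+0.008321)·(225) = 440.12 m.
That is higher than the 438.8 m at OW-C, so the point is upgradient.

upgradient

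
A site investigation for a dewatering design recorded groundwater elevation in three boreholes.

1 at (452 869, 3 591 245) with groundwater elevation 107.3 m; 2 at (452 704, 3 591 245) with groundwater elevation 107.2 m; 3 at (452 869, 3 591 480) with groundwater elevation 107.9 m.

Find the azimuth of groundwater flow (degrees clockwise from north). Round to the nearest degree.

193°

∂h/∂x = (107.2 − 107.3) / (452704 − 452869) = +0.0006061
∂h/∂y = (107.9 − 107.3) / (3591480 − 3591245) = +0.002553
Flow direction (−∇h) has components (-0.0006061 E, -0.002553 N).
Azimuth = atan2(E, N) = atan2(-0.0006061, -0.002553) = 193.4° ≈ 193°.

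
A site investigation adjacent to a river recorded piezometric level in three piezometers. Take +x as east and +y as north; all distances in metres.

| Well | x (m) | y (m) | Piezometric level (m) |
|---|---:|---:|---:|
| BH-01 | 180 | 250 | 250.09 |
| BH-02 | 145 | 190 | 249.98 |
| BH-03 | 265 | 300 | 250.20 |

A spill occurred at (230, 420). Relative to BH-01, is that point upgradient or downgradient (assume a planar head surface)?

upgradient

Taking BH-01 as reference: BH-02−BH-01 = (-35, -60, -0.11); BH-03−BH-01 = (85, 50, +0.11).
Determinant of the coordinate differences = (-35)·50 − 85·(-60) = 3350.
∂h/∂x = [(-0.11)·50 − (+0.11)·(-60)] / 3350 = +0.0003284
∂h/∂y = [(-35)·(+0.11) − 85·(-0.11)] / 3350 = +0.001642
Head at (230, 420) = 250.09 + (+0.0003284)·(50) + (+0.001642)·(170) = 250.39 m.
That is higher than the 250.09 m at BH-01, so the point is upgradient.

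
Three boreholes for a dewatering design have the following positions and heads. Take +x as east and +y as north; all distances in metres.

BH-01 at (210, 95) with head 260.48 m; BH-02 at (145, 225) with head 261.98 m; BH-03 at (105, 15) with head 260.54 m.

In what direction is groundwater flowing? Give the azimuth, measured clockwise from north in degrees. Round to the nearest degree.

140°

Differences from BH-01: to BH-02 (Δx, Δy, Δh) = (-65, 130, +1.50); to BH-03 = (-105, -80, +0.06).
Determinant of the coordinate differences = (-65)·(-80) − (-105)·130 = 18850.
∂h/∂x = [(+1.50)·(-80) − (+0.06)·130] / 18850 = -0.006780
∂h/∂y = [(-65)·(+0.06) − (-105)·(+1.50)] / 18850 = +0.008149
Flow direction (−∇h) has components (+0.006780 E, -0.008149 N).
Azimuth = atan2(E, N) = atan2(+0.006780, -0.008149) = 140.2° ≈ 140°.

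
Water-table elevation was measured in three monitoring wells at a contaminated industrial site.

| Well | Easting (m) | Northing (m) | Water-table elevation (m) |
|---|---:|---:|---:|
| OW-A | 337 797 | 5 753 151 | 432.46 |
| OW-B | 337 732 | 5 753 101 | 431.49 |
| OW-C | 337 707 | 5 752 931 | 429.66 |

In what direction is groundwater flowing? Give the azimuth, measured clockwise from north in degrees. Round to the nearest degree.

Three-point gradient (reference OW-A): Δ to OW-B = (-65, -50, -0.97), Δ to OW-C = (-90, -220, -2.80).
∂h/∂x = +0.007490, ∂h/∂y = +0.009663 (det = 9800).
Flow direction (−∇h) has components (-0.007490 E, -0.009663 N).
Azimuth = atan2(E, N) = atan2(-0.007490, -0.009663) = 217.8° ≈ 218°.

218°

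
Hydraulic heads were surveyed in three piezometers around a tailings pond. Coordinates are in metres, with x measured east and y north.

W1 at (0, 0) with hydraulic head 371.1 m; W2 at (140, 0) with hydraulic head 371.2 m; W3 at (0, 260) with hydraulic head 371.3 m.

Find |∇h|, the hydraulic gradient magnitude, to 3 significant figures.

0.00105

∂h/∂x = (371.2 − 371.1) / (140 − 0) = +0.0007143
∂h/∂y = (371.3 − 371.1) / (260 − 0) = +0.0007692
|∇h| = √(0.0007143² + 0.0007692²) = 0.00105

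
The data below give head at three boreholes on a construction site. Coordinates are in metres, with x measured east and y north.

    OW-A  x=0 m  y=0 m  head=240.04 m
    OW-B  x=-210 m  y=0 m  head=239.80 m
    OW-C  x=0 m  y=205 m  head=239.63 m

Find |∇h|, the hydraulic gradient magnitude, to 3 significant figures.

0.00230

∂h/∂x = (239.80 − 240.04) / (-210 − 0) = +0.001143
∂h/∂y = (239.63 − 240.04) / (205 − 0) = -0.002000
|∇h| = √(0.001143² + -0.002000²) = 0.002304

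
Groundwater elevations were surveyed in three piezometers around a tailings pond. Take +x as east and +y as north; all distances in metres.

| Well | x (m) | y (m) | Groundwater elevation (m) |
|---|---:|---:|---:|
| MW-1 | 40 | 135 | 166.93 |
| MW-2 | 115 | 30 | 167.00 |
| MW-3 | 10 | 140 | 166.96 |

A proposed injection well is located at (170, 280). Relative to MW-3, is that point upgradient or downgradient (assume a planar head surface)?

downgradient

Taking MW-1 as reference: MW-2−MW-1 = (75, -105, +0.07); MW-3−MW-1 = (-30, 5, +0.03).
Solve a·Δx + b·Δy = Δh: det = 75·5 − (-30)·(-105) = -2775.
∂h/∂x = [(+0.07)·5 − (+0.03)·(-105)] / -2775 = -0.001261
∂h/∂y = [75·(+0.03) − (-30)·(+0.07)] / -2775 = -0.001568
Head at (170, 280) = 166.93 + (-0.001261)·(130) + (-0.001568)·(145) = 166.54 m.
That is lower than the 166.96 m at MW-3, so the point is downgradient.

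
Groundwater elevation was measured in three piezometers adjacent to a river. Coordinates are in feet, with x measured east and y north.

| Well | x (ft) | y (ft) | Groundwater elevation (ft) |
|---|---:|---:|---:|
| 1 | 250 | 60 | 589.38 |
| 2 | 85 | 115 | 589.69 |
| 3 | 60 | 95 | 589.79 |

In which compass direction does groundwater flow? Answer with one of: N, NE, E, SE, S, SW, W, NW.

Three-point gradient (reference 1): Δ to 2 = (-165, 55, +0.31), Δ to 3 = (-190, 35, +0.41).
∂h/∂x = -0.002503, ∂h/∂y = -0.001872 (det = 4675).
Flow = −∇h = (+0.002503 east, +0.001872 north), which points northeast.

NE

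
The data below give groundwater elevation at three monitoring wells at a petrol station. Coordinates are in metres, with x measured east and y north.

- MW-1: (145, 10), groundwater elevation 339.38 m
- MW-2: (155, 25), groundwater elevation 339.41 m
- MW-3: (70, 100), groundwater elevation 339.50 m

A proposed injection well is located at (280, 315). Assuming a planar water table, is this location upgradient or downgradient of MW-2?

upgradient

Taking MW-1 as reference: MW-2−MW-1 = (10, 15, +0.03); MW-3−MW-1 = (-75, 90, +0.12).
Solve a·Δx + b·Δy = Δh: det = 10·90 − (-75)·15 = 2025.
∂h/∂x = [(+0.03)·90 − (+0.12)·15] / 2025 = +0.0004444
∂h/∂y = [10·(+0.12) − (-75)·(+0.03)] / 2025 = +0.001704
Head at (280, 315) = 339.38 + (+0.0004444)·(135) + (+0.001704)·(305) = 339.96 m.
That is higher than the 339.41 m at MW-2, so the point is upgradient.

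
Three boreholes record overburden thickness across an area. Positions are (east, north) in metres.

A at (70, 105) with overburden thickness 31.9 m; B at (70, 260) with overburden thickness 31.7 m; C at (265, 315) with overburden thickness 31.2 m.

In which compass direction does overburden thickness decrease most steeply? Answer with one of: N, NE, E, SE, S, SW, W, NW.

Taking A as reference: B−A = (0, 155, -0.2); C−A = (195, 210, -0.7).
Solve a·Δx + b·Δy = Δd: det = 0·210 − 195·155 = -30225.
∂d/∂x = [(-0.2)·210 − (-0.7)·155] / -30225 = -0.002200
∂d/∂y = [0·(-0.7) − 195·(-0.2)] / -30225 = -0.001290
Steepest decrease is along −∇f = (+0.002200 E, +0.001290 N) → northeast.

NE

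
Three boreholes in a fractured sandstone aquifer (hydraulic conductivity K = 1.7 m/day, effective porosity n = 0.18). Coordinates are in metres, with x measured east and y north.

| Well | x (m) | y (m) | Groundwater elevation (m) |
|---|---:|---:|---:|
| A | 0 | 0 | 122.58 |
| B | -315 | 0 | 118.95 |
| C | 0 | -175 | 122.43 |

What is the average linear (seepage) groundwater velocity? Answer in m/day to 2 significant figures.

0.11 m/day

∂h/∂x = (118.95 − 122.58) / (-315 − 0) = +0.01152
∂h/∂y = (122.43 − 122.58) / (-175 − 0) = +0.0008571
|∇h| = √(0.01152² + 0.0008571²) = 0.01155
Seepage velocity v = K·i/n = 1.7 × 0.01155 / 0.18 = 0.1091 m/day.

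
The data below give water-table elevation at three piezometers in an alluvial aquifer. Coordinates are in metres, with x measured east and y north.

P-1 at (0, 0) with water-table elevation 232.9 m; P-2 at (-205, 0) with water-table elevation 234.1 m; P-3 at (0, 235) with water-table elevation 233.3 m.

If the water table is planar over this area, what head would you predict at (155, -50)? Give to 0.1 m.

∂h/∂x = (234.1 − 232.9) / (-205 − 0) = -0.005854
∂h/∂y = (233.3 − 232.9) / (235 − 0) = +0.001702
h(155, -50) = 232.9 + (-0.005854)·(155) + (+0.001702)·(-50) = 232.9 -0.907 -0.085 = 231.908 m.

231.9 m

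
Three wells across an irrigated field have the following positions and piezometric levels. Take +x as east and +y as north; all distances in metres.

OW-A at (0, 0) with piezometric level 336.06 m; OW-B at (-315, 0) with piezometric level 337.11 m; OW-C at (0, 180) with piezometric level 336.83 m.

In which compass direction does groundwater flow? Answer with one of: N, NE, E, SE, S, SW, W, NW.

SE

∂h/∂x = (337.11 − 336.06) / (-315 − 0) = -0.003333
∂h/∂y = (336.83 − 336.06) / (180 − 0) = +0.004278
Flow = −∇h = (+0.003333 east, -0.004278 north), which points southeast.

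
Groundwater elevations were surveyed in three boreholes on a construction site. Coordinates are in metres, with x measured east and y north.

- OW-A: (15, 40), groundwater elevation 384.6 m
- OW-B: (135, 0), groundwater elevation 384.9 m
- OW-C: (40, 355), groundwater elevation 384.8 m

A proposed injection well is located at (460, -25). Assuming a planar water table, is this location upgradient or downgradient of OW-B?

upgradient

Three-point gradient (reference OW-A): Δ to OW-B = (120, -40, +0.3), Δ to OW-C = (25, 315, +0.2).
∂h/∂x = +0.002642, ∂h/∂y = +0.0004253 (det = 38800).
Head at (460, -25) = 384.6 + (+0.002642)·(445) + (+0.0004253)·(-65) = 385.75 m.
That is higher than the 384.9 m at OW-B, so the point is upgradient.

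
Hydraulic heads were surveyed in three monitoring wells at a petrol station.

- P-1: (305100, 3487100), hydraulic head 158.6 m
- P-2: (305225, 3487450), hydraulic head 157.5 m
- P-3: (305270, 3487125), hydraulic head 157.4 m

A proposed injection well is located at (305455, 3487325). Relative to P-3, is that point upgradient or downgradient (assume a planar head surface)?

downgradient

Three-point gradient (reference P-1): Δ to P-2 = (125, 350, -1.1), Δ to P-3 = (170, 25, -1.2).
∂h/∂x = -0.006962, ∂h/∂y = -0.0006563 (det = -56375).
Head at (305455, 3487325) = 158.6 + (-0.006962)·(355) + (-0.0006563)·(225) = 155.98 m.
That is lower than the 157.4 m at P-3, so the point is downgradient.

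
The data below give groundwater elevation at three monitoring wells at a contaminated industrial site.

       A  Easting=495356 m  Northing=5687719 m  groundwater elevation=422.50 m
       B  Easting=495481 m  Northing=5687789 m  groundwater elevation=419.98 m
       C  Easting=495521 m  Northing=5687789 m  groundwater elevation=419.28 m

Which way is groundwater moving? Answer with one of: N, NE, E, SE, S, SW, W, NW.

Differences from A: to B (Δx, Δy, Δh) = (125, 70, -2.52); to C = (165, 70, -3.22).
Determinant of the coordinate differences = 125·70 − 165·70 = -2800.
∂h/∂x = [(-2.52)·70 − (-3.22)·70] / -2800 = -0.01750
∂h/∂y = [125·(-3.22) − 165·(-2.52)] / -2800 = -0.004750
Flow = −∇h = (+0.01750 east, +0.004750 north), which points east.

E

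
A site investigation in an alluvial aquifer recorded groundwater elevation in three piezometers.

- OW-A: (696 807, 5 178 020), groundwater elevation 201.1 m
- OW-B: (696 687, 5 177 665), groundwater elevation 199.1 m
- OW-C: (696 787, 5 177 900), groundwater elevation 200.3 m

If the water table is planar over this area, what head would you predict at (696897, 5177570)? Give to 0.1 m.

Three-point gradient (reference OW-A): Δ to OW-B = (-120, -355, -2.0), Δ to OW-C = (-20, -120, -0.8).
∂h/∂x = -0.006027, ∂h/∂y = +0.007671 (det = 7300).
h(696897, 5177570) = 201.1 + (-0.006027)·(90) + (+0.007671)·(-450) = 201.1 -0.542 -3.452 = 197.105 m.

197.1 m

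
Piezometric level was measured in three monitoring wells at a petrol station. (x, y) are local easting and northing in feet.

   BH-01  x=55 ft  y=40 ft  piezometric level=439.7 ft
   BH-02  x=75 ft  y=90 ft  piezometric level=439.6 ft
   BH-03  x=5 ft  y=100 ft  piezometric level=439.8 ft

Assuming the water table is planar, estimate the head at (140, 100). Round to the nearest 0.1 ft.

439.4 ft

Three-point gradient (reference BH-01): Δ to BH-02 = (20, 50, -0.1), Δ to BH-03 = (-50, 60, +0.1).
∂h/∂x = -0.002973, ∂h/∂y = -0.0008108 (det = 3700).
h(140, 100) = 439.7 + (-0.002973)·(85) + (-0.0008108)·(60) = 439.7 -0.253 -0.049 = 439.399 ft.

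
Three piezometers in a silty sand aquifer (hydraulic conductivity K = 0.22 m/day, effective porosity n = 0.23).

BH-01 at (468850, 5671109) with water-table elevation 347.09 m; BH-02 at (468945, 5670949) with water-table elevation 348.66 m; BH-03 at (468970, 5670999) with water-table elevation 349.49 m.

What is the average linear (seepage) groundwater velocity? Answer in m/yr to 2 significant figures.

8.6 m/yr

With h = a·x + b·y + c and BH-01 as origin, the differences give:
  95·a + (-160)·b = +1.57
  120·a + (-110)·b = +2.40
Eliminate b (×(-110) and ×(-160), subtract): 8750·a = 211.300 → a = ∂h/∂x = +0.02415
Back-substitute: b = ∂h/∂y = +0.004526.
|∇h| = √(0.02415² + 0.004526²) = 0.02457
Seepage velocity v = K·i/n = 0.22 × 0.02457 / 0.23 = 0.0235 m/day = 8.583 m/yr.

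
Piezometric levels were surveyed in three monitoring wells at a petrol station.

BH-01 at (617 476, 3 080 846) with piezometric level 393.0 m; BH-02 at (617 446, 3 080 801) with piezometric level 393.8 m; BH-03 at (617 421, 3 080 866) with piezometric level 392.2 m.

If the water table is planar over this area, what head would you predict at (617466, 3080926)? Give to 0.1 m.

391.2 m

Differences from BH-01: to BH-02 (Δx, Δy, Δh) = (-30, -45, +0.8); to BH-03 = (-55, 20, -0.8).
Solve a·Δx + b·Δy = Δh: det = (-30)·20 − (-55)·(-45) = -3075.
∂h/∂x = [(+0.8)·20 − (-0.8)·(-45)] / -3075 = +0.006504
∂h/∂y = [(-30)·(-0.8) − (-55)·(+0.8)] / -3075 = -0.02211
h(617466, 3080926) = 393.0 + (+0.006504)·(-10) + (-0.02211)·(80) = 393.0 -0.065 -1.769 = 391.166 m.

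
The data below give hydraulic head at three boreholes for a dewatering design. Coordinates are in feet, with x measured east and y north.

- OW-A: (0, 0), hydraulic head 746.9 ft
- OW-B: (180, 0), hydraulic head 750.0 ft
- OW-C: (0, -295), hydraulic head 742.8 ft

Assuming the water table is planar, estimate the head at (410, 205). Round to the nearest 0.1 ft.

756.8 ft

∂h/∂x = (750.0 − 746.9) / (180 − 0) = +0.01722
∂h/∂y = (742.8 − 746.9) / (-295 − 0) = +0.01390
h(410, 205) = 746.9 + (+0.01722)·(410) + (+0.01390)·(205) = 746.9 +7.061 +2.849 = 756.810 ft.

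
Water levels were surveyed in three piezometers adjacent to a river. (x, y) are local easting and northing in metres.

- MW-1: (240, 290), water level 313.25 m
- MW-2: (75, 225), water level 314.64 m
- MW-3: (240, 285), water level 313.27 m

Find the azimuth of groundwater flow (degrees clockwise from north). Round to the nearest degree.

060°

Differences from MW-1: to MW-2 (Δx, Δy, Δh) = (-165, -65, +1.39); to MW-3 = (0, -5, +0.02).
Solve a·Δx + b·Δy = Δh: det = (-165)·(-5) − 0·(-65) = 825.
∂h/∂x = [(+1.39)·(-5) − (+0.02)·(-65)] / 825 = -0.006848
∂h/∂y = [(-165)·(+0.02) − 0·(+1.39)] / 825 = -0.004000
Flow direction (−∇h) has components (+0.006848 E, +0.004000 N).
Azimuth = atan2(E, N) = atan2(+0.006848, +0.004000) = 59.7° ≈ 060°.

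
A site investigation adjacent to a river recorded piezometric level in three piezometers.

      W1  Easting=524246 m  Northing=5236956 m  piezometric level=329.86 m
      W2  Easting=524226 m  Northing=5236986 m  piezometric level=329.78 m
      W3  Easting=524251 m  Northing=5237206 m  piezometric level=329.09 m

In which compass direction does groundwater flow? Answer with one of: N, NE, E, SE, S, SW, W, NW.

Differences from W1: to W2 (Δx, Δy, Δh) = (-20, 30, -0.08); to W3 = (5, 250, -0.77).
Determinant of the coordinate differences = (-20)·250 − 5·30 = -5150.
∂h/∂x = [(-0.08)·250 − (-0.77)·30] / -5150 = -0.0006019
∂h/∂y = [(-20)·(-0.77) − 5·(-0.08)] / -5150 = -0.003068
Flow = −∇h = (+0.0006019 east, +0.003068 north), which points north.

N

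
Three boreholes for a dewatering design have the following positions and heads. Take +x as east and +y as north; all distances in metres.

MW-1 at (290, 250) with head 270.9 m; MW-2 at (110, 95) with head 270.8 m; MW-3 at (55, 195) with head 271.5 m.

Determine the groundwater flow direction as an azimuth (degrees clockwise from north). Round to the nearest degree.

143°

With h = a·x + b·y + c and MW-1 as origin, the differences give:
  (-180)·a + (-155)·b = -0.1
  (-235)·a + (-55)·b = +0.6
Eliminate b (×(-55) and ×(-155), subtract): -26525·a = 98.50 → a = ∂h/∂x = -0.003713
Back-substitute: b = ∂h/∂y = +0.004958.
Flow direction (−∇h) has components (+0.003713 E, -0.004958 N).
Azimuth = atan2(E, N) = atan2(+0.003713, -0.004958) = 143.2° ≈ 143°.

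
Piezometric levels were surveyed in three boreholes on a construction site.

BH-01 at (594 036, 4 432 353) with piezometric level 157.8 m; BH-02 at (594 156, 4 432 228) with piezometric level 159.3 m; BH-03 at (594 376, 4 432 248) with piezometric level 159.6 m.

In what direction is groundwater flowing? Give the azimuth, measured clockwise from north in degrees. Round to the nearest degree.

347°

Differences from BH-01: to BH-02 (Δx, Δy, Δh) = (120, -125, +1.5); to BH-03 = (340, -105, +1.8).
Solve a·Δx + b·Δy = Δh: det = 120·(-105) − 340·(-125) = 29900.
∂h/∂x = [(+1.5)·(-105) − (+1.8)·(-125)] / 29900 = +0.002258
∂h/∂y = [120·(+1.8) − 340·(+1.5)] / 29900 = -0.009833
Flow direction (−∇h) has components (-0.002258 E, +0.009833 N).
Azimuth = atan2(E, N) = atan2(-0.002258, +0.009833) = 347.1° ≈ 347°.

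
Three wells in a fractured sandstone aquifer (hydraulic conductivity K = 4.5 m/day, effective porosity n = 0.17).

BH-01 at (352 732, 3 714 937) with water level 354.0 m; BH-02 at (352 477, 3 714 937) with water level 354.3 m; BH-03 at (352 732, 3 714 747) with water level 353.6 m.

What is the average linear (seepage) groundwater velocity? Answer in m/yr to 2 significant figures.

23 m/yr

∂h/∂x = (354.3 − 354.0) / (352477 − 352732) = -0.001176
∂h/∂y = (353.6 − 354.0) / (3714747 − 3714937) = +0.002105
|∇h| = √(-0.001176² + 0.002105²) = 0.002411
Seepage velocity v = K·i/n = 4.5 × 0.002411 / 0.17 = 0.06382 m/day = 23.31 m/yr.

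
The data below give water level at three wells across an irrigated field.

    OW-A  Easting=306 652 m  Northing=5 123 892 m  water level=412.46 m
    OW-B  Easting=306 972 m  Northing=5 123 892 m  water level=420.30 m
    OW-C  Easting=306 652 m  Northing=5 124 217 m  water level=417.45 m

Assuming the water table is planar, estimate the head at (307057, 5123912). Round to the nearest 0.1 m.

∂h/∂x = (420.30 − 412.46) / (306972 − 306652) = +0.02450
∂h/∂y = (417.45 − 412.46) / (5124217 − 5123892) = +0.01535
h(307057, 5123912) = 412.46 + (+0.02450)·(405) + (+0.01535)·(20) = 412.46 +9.923 +0.307 = 422.690 m.

422.7 m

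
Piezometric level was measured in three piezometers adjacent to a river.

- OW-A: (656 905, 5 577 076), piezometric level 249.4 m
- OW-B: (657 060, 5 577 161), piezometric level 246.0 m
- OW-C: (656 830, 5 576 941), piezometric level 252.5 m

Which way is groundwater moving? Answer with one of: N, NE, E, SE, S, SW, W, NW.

Three-point gradient (reference OW-A): Δ to OW-B = (155, 85, -3.4), Δ to OW-C = (-75, -135, +3.1).
∂h/∂x = -0.01344, ∂h/∂y = -0.01550 (det = -14550).
Flow = −∇h = (+0.01344 east, +0.01550 north), which points northeast.

NE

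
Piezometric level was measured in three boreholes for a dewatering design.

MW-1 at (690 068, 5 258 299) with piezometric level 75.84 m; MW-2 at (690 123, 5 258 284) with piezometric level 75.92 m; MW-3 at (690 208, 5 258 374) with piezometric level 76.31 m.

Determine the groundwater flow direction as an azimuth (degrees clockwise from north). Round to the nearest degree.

With h = a·x + b·y + c and MW-1 as origin, the differences give:
  55·a + (-15)·b = +0.08
  140·a + 75·b = +0.47
Eliminate b (×75 and ×(-15), subtract): 6225·a = 13.050 → a = ∂h/∂x = +0.002096
Back-substitute: b = ∂h/∂y = +0.002353.
Flow direction (−∇h) has components (-0.002096 E, -0.002353 N).
Azimuth = atan2(E, N) = atan2(-0.002096, -0.002353) = 221.7° ≈ 222°.

222°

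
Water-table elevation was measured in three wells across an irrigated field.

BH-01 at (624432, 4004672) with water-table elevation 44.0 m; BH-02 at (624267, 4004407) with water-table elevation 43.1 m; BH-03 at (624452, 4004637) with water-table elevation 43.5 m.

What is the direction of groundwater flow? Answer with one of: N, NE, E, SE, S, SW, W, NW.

Three-point gradient (reference BH-01): Δ to BH-02 = (-165, -265, -0.9), Δ to BH-03 = (20, -35, -0.5).
∂h/∂x = -0.009120, ∂h/∂y = +0.009074 (det = 11075).
Flow = −∇h = (+0.009120 east, -0.009074 north), which points southeast.

SE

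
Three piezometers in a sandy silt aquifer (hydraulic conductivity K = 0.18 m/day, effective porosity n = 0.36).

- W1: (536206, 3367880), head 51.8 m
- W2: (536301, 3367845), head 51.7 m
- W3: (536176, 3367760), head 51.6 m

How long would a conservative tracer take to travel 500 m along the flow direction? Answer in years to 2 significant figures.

1500 years

Taking W1 as reference: W2−W1 = (95, -35, -0.1); W3−W1 = (-30, -120, -0.2).
Solve a·Δx + b·Δy = Δh: det = 95·(-120) − (-30)·(-35) = -12450.
∂h/∂x = [(-0.1)·(-120) − (-0.2)·(-35)] / -12450 = -0.0004016
∂h/∂y = [95·(-0.2) − (-30)·(-0.1)] / -12450 = +0.001767
|∇h| = √(-0.0004016² + 0.001767²) = 0.001812
Seepage velocity v = K·i/n = 0.18 × 0.001812 / 0.36 = 0.000906 m/day.
t = 500 / 0.000906 = 5.519e+05 days = 1.51e+03 years.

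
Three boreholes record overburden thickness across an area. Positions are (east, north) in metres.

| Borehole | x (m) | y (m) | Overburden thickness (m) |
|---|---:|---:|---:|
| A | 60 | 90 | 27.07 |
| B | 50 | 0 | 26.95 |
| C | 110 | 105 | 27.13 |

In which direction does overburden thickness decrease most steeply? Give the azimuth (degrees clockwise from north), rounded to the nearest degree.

With d = a·x + b·y + c and A as origin, the differences give:
  (-10)·a + (-90)·b = -0.12
  50·a + 15·b = +0.06
Eliminate b (×15 and ×(-90), subtract): 4350·a = 3.600 → a = ∂d/∂x = +0.0008276
Back-substitute: b = ∂d/∂y = +0.001241.
Steepest decrease is along −∇f: components (-0.0008276 E, -0.001241 N).
Azimuth = atan2(-0.0008276, -0.001241) = 213.7° ≈ 214°.

214°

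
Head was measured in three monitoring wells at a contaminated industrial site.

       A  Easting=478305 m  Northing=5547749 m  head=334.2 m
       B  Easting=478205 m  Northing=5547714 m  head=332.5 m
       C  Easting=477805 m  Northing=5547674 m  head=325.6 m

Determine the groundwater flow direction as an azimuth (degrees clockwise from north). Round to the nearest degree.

273°

Differences from A: to B (Δx, Δy, Δh) = (-100, -35, -1.7); to C = (-500, -75, -8.6).
Determinant of the coordinate differences = (-100)·(-75) − (-500)·(-35) = -10000.
∂h/∂x = [(-1.7)·(-75) − (-8.6)·(-35)] / -10000 = +0.01735
∂h/∂y = [(-100)·(-8.6) − (-500)·(-1.7)] / -10000 = -0.001000
Flow direction (−∇h) has components (-0.01735 E, +0.001000 N).
Azimuth = atan2(E, N) = atan2(-0.01735, +0.001000) = 273.3° ≈ 273°.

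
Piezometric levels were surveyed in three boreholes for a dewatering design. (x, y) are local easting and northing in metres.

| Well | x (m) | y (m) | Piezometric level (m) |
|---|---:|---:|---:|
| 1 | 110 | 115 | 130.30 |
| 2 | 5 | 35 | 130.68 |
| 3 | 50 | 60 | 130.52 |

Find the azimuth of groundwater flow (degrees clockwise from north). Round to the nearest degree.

With h = a·x + b·y + c and 1 as origin, the differences give:
  (-105)·a + (-80)·b = +0.38
  (-60)·a + (-55)·b = +0.22
Eliminate b (×(-55) and ×(-80), subtract): 975·a = -3.300 → a = ∂h/∂x = -0.003385
Back-substitute: b = ∂h/∂y = -0.0003077.
Flow direction (−∇h) has components (+0.003385 E, +0.0003077 N).
Azimuth = atan2(E, N) = atan2(+0.003385, +0.0003077) = 84.8° ≈ 085°.

085°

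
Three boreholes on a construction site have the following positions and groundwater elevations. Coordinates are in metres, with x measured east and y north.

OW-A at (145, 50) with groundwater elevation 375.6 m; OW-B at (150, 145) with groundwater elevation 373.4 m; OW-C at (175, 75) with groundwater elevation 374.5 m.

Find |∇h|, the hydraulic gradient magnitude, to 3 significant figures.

Taking OW-A as reference: OW-B−OW-A = (5, 95, -2.2); OW-C−OW-A = (30, 25, -1.1).
Determinant of the coordinate differences = 5·25 − 30·95 = -2725.
∂h/∂x = [(-2.2)·25 − (-1.1)·95] / -2725 = -0.01817
∂h/∂y = [5·(-1.1) − 30·(-2.2)] / -2725 = -0.02220
|∇h| = √(-0.01817² + -0.02220²) = 0.02869

0.0287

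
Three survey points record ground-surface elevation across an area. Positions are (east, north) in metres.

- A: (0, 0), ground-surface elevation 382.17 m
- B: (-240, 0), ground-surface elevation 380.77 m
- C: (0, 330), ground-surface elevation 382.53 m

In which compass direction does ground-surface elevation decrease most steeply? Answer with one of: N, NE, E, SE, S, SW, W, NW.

W

∂z/∂x = (380.77 − 382.17) / (-240 − 0) = +0.005833
∂z/∂y = (382.53 − 382.17) / (330 − 0) = +0.001091
Steepest decrease is along −∇f = (-0.005833 E, -0.001091 N) → west.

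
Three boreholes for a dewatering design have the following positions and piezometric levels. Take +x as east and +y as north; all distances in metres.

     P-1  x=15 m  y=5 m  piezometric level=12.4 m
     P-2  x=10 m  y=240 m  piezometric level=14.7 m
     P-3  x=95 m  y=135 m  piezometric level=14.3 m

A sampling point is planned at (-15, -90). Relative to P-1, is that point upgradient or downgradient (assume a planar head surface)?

Differences from P-1: to P-2 (Δx, Δy, Δh) = (-5, 235, +2.3); to P-3 = (80, 130, +1.9).
Solve a·Δx + b·Δy = Δh: det = (-5)·130 − 80·235 = -19450.
∂h/∂x = [(+2.3)·130 − (+1.9)·235] / -19450 = +0.007584
∂h/∂y = [(-5)·(+1.9) − 80·(+2.3)] / -19450 = +0.009949
Head at (-15, -90) = 12.4 + (+0.007584)·(-30) + (+0.009949)·(-95) = 11.23 m.
That is lower than the 12.4 m at P-1, so the point is downgradient.

downgradient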